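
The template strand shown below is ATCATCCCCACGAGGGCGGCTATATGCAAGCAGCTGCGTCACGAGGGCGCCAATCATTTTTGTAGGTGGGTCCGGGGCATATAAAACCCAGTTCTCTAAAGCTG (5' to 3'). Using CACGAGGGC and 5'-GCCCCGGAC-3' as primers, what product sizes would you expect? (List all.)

70 bp, 39 bp

The forward primer CACGAGGGC matches the top strand at positions 9–17, 40–48.
The reverse primer's reverse complement is GTCCGGGGC, matching at positions 70–78.
Each forward site pairs with the reverse site to give a product ending at position 78: sizes 70, 39 bp.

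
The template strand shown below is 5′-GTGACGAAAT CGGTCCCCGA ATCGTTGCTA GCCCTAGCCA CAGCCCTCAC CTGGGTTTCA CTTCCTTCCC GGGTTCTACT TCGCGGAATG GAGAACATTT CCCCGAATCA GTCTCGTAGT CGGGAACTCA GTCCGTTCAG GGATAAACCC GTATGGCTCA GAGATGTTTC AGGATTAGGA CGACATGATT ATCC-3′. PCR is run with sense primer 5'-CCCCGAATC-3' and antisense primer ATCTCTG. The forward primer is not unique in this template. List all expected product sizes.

151 bp, 65 bp

The forward primer CCCCGAATC matches the top strand at positions 15–23, 101–109.
The reverse primer's reverse complement is CAGAGAT, matching at positions 159–165.
Each forward site pairs with the reverse site to give a product ending at position 165: sizes 151, 65 bp.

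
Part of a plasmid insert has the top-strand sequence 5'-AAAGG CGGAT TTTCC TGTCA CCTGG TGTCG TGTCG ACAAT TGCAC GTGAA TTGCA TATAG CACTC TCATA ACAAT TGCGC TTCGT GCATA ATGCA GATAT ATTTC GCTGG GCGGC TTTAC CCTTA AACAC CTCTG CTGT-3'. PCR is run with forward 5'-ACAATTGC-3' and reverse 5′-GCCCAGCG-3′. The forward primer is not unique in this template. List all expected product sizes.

The forward primer ACAATTGC matches the top strand at positions 36–43, 71–78.
The reverse primer's reverse complement is CGCTGGGC, matching at positions 105–112.
Each forward site pairs with the reverse site to give a product ending at position 112: sizes 77, 42 bp.

77 bp, 42 bp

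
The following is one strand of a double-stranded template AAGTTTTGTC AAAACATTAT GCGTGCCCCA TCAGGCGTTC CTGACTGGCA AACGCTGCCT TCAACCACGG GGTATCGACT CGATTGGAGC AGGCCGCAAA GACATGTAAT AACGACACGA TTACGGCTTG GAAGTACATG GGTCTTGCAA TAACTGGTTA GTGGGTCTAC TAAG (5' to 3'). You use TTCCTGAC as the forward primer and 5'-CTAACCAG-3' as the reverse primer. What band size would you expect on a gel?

Forward primer TTCCTGAC is found on the top strand at positions 38–45.
Reverse complement of the reverse primer: CTGGTTAG. This occurs on the top strand at positions 154–161.
Product length = (reverse-primer end) − (forward-primer start) + 1 = 161 − 38 + 1 = 124 bp.

124 bp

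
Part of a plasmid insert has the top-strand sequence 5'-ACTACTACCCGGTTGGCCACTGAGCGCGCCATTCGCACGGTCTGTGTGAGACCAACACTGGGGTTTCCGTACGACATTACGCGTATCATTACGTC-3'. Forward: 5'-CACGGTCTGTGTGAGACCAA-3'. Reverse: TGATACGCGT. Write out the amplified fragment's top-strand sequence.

5'-CACGGTCTGTGTGAGACCAACACTGGGGTTTCCGTACGACATTACGCGTATCA-3'

Scanning the template, CACGGTCTGTGTGAGACCAA occurs at positions 36–55; this primer anneals to the bottom strand there with its 3' end pointing downstream.
The reverse primer's reverse complement is ACGCGTATCA, which matches the template at positions 79–88.
The product is the template from position 36 through 88 (53 bp).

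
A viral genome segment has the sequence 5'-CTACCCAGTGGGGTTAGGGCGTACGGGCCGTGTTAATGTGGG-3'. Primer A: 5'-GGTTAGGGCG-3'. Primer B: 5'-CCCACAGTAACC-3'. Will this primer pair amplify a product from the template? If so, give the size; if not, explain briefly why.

Primer B (CCCACAGTAACC) does not match the top strand, and its reverse complement GGTTACTGTGGG does not match either.
With no annealing site for primer B, no amplification occurs.

No product — primer B has no binding site in the template.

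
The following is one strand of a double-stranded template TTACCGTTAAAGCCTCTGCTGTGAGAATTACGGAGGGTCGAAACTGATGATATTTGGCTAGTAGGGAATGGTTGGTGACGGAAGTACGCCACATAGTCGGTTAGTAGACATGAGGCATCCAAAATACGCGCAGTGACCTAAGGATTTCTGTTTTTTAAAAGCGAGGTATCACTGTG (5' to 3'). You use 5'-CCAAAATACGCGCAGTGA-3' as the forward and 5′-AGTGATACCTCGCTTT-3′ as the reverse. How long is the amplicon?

The forward primer matches the template at positions 119–136.
Reverse complement of the reverse primer: AAAGCGAGGTATCACT. This occurs on the top strand at positions 158–173.
Product length = (reverse-primer end) − (forward-primer start) + 1 = 173 − 119 + 1 = 55 bp.

55 bp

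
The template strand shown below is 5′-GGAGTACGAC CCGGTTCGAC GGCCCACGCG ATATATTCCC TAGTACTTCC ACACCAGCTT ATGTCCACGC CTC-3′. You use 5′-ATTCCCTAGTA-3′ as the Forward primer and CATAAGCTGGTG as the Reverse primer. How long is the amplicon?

Scanning the template, ATTCCCTAGTA occurs at positions 35–45; this primer anneals to the bottom strand there with its 3' end pointing downstream.
The reverse primer's reverse complement is CACCAGCTTATG, which matches the template at positions 52–63.
The product runs from position 35 to position 63, so its length is 63 − 35 + 1 = 29 bp.

29 bp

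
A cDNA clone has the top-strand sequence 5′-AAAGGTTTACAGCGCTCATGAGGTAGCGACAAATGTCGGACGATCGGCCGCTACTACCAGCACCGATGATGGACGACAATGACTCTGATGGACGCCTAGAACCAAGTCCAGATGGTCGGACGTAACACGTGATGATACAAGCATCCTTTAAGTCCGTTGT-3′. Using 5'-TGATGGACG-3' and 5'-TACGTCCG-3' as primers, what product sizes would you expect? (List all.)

The forward primer TGATGGACG matches the top strand at positions 67–75, 86–94.
The reverse primer's reverse complement is CGGACGTA, matching at positions 117–124.
Each forward site pairs with the reverse site to give a product ending at position 124: sizes 58, 39 bp.

58 bp, 39 bp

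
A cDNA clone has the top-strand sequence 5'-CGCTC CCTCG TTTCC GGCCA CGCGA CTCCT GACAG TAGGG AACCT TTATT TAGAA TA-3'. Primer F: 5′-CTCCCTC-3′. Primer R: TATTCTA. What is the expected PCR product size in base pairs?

Forward primer CTCCCTC is found on the top strand at positions 3–9.
Reverse complement of the reverse primer: TAGAATA. This occurs on the top strand at positions 51–57.
Amplicon spans positions 3–57: 55 bp.

55 bp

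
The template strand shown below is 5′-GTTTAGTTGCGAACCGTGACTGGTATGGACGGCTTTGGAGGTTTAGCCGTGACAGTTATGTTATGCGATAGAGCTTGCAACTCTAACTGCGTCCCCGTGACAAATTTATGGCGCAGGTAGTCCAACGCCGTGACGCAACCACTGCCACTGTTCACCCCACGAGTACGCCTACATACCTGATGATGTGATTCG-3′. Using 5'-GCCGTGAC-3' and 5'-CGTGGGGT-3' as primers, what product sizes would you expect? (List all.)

116 bp, 35 bp

The forward primer GCCGTGAC matches the top strand at positions 46–53, 127–134.
The reverse primer's reverse complement is ACCCCACG, matching at positions 154–161.
Each forward site pairs with the reverse site to give a product ending at position 161: sizes 116, 35 bp.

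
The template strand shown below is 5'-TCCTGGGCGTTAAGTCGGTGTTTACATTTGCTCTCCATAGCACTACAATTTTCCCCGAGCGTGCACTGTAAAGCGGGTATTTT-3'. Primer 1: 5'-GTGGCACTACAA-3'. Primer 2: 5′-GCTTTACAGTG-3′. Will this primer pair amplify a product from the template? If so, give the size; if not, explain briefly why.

Primer 1 (GTGGCACTACAA) does not match the top strand, and its reverse complement TTGTAGTGCCAC does not match either.
With no annealing site for primer 1, no amplification occurs.

No product — primer 1 has no binding site in the template.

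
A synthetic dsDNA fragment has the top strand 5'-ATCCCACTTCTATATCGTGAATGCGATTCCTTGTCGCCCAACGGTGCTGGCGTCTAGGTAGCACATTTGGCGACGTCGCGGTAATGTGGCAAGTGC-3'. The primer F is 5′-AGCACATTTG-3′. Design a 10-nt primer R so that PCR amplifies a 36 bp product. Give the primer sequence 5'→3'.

The forward primer binds at positions 60–69, so a 36 bp product ends at position 60 + 36 − 1 = 95.
The reverse primer anneals to the top strand over positions 86–95, i.e. to GTGGCAAGTG.
Its sequence written 5'→3' is the reverse complement: CACTTGCCAC.

5'-CACTTGCCAC-3'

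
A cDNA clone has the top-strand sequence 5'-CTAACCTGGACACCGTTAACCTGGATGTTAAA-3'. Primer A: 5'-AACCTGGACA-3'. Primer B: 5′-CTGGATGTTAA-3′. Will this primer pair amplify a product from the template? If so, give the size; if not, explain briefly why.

Primer A (AACCTGGACA) matches the top strand at positions 3–12 (3' end points downstream).
Primer B (CTGGATGTTAA) also matches the top strand directly, at positions 21–31 — its reverse complement TTAACATCCAG is not present.
Both primers anneal to the bottom strand with 3' ends pointing the same way, so neither can prime synthesis back toward the other.

No product — both primers anneal to the same strand and extend in the same direction.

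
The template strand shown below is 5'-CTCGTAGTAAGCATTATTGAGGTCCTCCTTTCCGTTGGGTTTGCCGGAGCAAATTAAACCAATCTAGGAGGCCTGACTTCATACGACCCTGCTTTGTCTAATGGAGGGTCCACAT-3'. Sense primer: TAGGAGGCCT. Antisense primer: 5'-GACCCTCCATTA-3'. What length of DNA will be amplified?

Scanning the template, TAGGAGGCCT occurs at positions 65–74; this primer anneals to the bottom strand there with its 3' end pointing downstream.
The reverse primer's reverse complement is TAATGGAGGGTC, which matches the template at positions 99–110.
Product length = (reverse-primer end) − (forward-primer start) + 1 = 110 − 65 + 1 = 46 bp.

46 bp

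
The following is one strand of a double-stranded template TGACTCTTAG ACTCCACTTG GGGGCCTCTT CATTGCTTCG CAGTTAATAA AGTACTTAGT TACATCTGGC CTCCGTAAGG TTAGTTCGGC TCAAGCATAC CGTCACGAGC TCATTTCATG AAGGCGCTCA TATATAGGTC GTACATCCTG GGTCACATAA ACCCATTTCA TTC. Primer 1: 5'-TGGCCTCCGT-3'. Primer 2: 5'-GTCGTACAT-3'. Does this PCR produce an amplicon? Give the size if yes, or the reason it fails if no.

No product — both primers anneal to the same strand and extend in the same direction.

Primer 1 (TGGCCTCCGT) matches the top strand at positions 67–76 (3' end points downstream).
Primer 2 (GTCGTACAT) also matches the top strand directly, at positions 138–146 — its reverse complement ATGTACGAC is not present.
Both primers anneal to the bottom strand with 3' ends pointing the same way, so neither can prime synthesis back toward the other.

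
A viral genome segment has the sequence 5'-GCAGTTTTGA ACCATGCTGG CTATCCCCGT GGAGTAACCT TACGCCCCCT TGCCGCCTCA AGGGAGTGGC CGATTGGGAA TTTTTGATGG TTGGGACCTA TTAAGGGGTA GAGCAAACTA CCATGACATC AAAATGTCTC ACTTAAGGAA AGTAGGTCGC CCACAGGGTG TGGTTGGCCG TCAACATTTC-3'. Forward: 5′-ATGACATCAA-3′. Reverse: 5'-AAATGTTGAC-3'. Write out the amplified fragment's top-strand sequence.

5'-ATGACATCAAAATGTCTCACTTAAGGAAAGTAGGTCGCCCACAGGGTGTGGTTGGCCGTCAACATTT-3'

Forward primer ATGACATCAA is found on the top strand at positions 123–132.
The reverse primer's reverse complement is GTCAACATTT, which matches the template at positions 180–189.
The product is the template from position 123 through 189 (67 bp).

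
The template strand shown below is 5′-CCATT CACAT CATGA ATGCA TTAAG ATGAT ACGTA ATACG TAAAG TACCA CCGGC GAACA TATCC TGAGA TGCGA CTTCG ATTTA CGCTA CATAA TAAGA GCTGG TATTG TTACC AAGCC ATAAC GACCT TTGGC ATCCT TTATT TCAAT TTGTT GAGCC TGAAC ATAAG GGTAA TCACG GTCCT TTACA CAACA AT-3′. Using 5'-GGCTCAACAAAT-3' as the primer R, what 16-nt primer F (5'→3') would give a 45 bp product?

5'-AAGCCATAACGACCTT-3'

The reverse primer's reverse complement ATTTGTTGAGCC matches the template at positions 149–160, so the product ends at position 160.
A 45 bp product then starts at position 160 − 45 + 1 = 116.
The forward primer is identical to the top strand there: AAGCCATAACGACCTT.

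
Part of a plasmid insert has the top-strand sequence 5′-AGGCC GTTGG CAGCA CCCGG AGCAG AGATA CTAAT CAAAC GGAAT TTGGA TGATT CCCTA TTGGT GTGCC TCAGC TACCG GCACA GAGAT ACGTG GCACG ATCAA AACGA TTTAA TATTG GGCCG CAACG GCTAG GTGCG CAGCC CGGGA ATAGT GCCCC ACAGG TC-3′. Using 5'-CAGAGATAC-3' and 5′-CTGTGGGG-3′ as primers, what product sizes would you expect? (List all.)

142 bp, 81 bp

The forward primer CAGAGATAC matches the top strand at positions 23–31, 84–92.
The reverse primer's reverse complement is CCCCACAG, matching at positions 157–164.
Each forward site pairs with the reverse site to give a product ending at position 164: sizes 142, 81 bp.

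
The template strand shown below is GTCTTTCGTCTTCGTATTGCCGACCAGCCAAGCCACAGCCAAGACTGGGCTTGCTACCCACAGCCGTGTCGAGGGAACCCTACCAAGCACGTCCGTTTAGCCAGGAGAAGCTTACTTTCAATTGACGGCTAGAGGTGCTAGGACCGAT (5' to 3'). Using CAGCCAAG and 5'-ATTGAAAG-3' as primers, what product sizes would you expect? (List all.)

The forward primer CAGCCAAG matches the top strand at positions 25–32, 36–43.
The reverse primer's reverse complement is CTTTCAAT, matching at positions 115–122.
Each forward site pairs with the reverse site to give a product ending at position 122: sizes 98, 87 bp.

98 bp, 87 bp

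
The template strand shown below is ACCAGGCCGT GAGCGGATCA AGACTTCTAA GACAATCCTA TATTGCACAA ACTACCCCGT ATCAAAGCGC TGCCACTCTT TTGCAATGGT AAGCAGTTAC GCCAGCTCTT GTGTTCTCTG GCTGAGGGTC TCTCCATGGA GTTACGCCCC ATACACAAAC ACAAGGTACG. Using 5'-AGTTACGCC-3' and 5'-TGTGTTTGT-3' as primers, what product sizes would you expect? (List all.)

69 bp, 24 bp

The forward primer AGTTACGCC matches the top strand at positions 95–103, 140–148.
The reverse primer's reverse complement is ACAAACACA, matching at positions 155–163.
Each forward site pairs with the reverse site to give a product ending at position 163: sizes 69, 24 bp.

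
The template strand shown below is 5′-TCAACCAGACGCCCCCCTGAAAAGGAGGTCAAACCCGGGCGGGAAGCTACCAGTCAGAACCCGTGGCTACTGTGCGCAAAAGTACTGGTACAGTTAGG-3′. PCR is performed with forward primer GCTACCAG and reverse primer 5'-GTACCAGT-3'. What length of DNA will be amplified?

The forward primer matches the template at positions 46–53.
The reverse primer's reverse complement is ACTGGTAC, which matches the template at positions 84–91.
Product length = (reverse-primer end) − (forward-primer start) + 1 = 91 − 46 + 1 = 46 bp.

46 bp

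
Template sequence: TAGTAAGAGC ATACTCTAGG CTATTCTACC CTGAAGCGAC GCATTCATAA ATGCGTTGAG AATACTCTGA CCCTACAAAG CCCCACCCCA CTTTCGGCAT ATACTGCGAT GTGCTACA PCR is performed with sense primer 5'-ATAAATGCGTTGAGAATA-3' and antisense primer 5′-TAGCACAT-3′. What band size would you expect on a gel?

70 bp

Scanning the template, ATAAATGCGTTGAGAATA occurs at positions 47–64; this primer anneals to the bottom strand there with its 3' end pointing downstream.
Taking the reverse complement of TAGCACAT gives ATGTGCTA, found at positions 109–116 on the template; the primer anneals here to the top strand with its 3' end pointing upstream.
The product runs from position 47 to position 116, so its length is 116 − 47 + 1 = 70 bp.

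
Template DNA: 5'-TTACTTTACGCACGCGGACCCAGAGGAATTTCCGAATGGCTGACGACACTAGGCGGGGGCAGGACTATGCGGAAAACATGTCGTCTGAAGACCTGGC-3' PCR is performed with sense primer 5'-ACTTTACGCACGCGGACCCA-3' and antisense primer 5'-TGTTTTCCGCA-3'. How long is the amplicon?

The forward primer matches the template at positions 3–22.
Reverse complement of the reverse primer: TGCGGAAAACA. This occurs on the top strand at positions 68–78.
Amplicon spans positions 3–78: 76 bp.

76 bp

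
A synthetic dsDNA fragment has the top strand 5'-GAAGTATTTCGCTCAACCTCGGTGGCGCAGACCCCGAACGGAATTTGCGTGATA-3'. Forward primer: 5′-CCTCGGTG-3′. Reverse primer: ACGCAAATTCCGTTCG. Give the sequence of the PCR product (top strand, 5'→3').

5'-CCTCGGTGGCGCAGACCCCGAACGGAATTTGCGT-3'

Scanning the template, CCTCGGTG occurs at positions 17–24; this primer anneals to the bottom strand there with its 3' end pointing downstream.
Taking the reverse complement of ACGCAAATTCCGTTCG gives CGAACGGAATTTGCGT, found at positions 35–50 on the template; the primer anneals here to the top strand with its 3' end pointing upstream.
The product is the template from position 17 through 50 (34 bp).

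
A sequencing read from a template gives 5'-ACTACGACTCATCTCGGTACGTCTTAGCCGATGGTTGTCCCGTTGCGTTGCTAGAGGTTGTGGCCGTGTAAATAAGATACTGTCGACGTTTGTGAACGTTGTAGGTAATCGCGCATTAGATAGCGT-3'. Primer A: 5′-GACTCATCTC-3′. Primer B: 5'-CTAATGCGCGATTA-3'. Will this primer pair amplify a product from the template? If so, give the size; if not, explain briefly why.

Yes — a 114 bp product.

Primer A (GACTCATCTC) matches the top strand at positions 6–15; it acts as a forward primer.
Primer B's reverse complement is TAATCGCGCATTAG, matching the top strand at positions 106–119; it acts as a reverse primer.
The 3' ends face each other across positions 6–119, giving a 114 bp product.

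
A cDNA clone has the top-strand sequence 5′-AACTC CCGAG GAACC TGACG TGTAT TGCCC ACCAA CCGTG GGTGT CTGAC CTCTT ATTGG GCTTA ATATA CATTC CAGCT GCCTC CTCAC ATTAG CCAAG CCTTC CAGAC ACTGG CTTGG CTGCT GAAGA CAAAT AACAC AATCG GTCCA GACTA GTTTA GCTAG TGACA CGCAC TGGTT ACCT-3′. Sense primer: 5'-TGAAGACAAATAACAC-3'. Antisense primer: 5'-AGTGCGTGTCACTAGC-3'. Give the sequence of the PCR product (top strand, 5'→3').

5'-TGAAGACAAATAACACAATCGGTCCAGACTAGTTTAGCTAGTGACACGCACT-3'

Scanning the template, TGAAGACAAATAACAC occurs at positions 125–140; this primer anneals to the bottom strand there with its 3' end pointing downstream.
Taking the reverse complement of AGTGCGTGTCACTAGC gives GCTAGTGACACGCACT, found at positions 161–176 on the template; the primer anneals here to the top strand with its 3' end pointing upstream.
The product is the template from position 125 through 176 (52 bp).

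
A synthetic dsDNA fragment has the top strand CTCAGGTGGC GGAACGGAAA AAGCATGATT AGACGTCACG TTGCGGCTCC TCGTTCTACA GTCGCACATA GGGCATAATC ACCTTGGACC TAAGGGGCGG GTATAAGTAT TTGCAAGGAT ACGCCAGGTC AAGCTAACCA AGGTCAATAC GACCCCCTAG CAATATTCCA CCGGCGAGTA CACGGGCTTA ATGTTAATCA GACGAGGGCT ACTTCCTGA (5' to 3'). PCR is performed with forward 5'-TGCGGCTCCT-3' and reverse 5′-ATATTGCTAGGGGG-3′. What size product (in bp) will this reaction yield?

Forward primer TGCGGCTCCT is found on the top strand at positions 42–51.
Taking the reverse complement of ATATTGCTAGGGGG gives CCCCCTAGCAATAT, found at positions 153–166 on the template; the primer anneals here to the top strand with its 3' end pointing upstream.
The product runs from position 42 to position 166, so its length is 166 − 42 + 1 = 125 bp.

125 bp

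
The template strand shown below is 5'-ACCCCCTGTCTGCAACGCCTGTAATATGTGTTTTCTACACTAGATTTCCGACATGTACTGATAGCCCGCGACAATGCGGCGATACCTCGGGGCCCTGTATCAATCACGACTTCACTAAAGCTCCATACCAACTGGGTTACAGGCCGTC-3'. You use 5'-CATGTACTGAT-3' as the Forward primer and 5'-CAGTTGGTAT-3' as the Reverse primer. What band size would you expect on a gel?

83 bp

Forward primer CATGTACTGAT is found on the top strand at positions 52–62.
Taking the reverse complement of CAGTTGGTAT gives ATACCAACTG, found at positions 125–134 on the template; the primer anneals here to the top strand with its 3' end pointing upstream.
Product length = (reverse-primer end) − (forward-primer start) + 1 = 134 − 52 + 1 = 83 bp.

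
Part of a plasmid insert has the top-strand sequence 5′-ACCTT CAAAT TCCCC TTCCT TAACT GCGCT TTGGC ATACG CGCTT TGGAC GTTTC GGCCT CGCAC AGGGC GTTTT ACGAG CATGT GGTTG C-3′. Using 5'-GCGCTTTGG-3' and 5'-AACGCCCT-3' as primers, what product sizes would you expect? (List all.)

The forward primer GCGCTTTGG matches the top strand at positions 26–34, 40–48.
The reverse primer's reverse complement is AGGGCGTT, matching at positions 66–73.
Each forward site pairs with the reverse site to give a product ending at position 73: sizes 48, 34 bp.

48 bp, 34 bp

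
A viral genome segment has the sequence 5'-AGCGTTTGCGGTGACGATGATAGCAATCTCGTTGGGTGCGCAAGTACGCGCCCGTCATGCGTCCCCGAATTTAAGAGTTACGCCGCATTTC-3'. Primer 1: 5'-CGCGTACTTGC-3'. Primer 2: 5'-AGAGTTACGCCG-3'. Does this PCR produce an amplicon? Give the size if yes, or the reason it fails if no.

No product — the primers' 3' ends point away from each other.

Primer 1 (CGCGTACTTGC) has reverse complement GCAAGTACGCG, which matches the top strand at positions 40–50; primer 1 anneals to the top strand there with its 3' end pointing upstream toward position 40.
Primer 2 (AGAGTTACGCCG) matches the top strand directly at positions 74–85; it anneals to the bottom strand with its 3' end pointing downstream toward position 85.
The 3' ends diverge (primer 1 extends toward position 1, primer 2 toward position 91), so the primers never converge on a shared product.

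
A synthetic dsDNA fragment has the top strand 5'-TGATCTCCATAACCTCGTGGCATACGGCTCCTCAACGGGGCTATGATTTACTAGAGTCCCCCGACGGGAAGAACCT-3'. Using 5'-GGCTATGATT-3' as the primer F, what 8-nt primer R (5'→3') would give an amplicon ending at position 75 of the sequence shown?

The forward primer binds at positions 39–48; the product's 3' end on the top strand is position 75.
The reverse primer anneals to the top strand over positions 68–75, i.e. to GAAGAACC.
Its sequence written 5'→3' is the reverse complement: GGTTCTTC.

5'-GGTTCTTC-3'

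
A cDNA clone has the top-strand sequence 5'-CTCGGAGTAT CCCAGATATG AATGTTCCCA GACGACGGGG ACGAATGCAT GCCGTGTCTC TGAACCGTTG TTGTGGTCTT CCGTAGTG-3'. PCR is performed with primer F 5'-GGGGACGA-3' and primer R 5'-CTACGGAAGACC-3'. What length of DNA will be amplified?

Scanning the template, GGGGACGA occurs at positions 37–44; this primer anneals to the bottom strand there with its 3' end pointing downstream.
Taking the reverse complement of CTACGGAAGACC gives GGTCTTCCGTAG, found at positions 75–86 on the template; the primer anneals here to the top strand with its 3' end pointing upstream.
Product length = (reverse-primer end) − (forward-primer start) + 1 = 86 − 37 + 1 = 50 bp.

50 bp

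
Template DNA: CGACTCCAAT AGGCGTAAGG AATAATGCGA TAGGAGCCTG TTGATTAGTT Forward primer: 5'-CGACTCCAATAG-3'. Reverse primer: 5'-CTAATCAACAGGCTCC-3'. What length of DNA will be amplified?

48 bp

Forward primer CGACTCCAATAG is found on the top strand at positions 1–12.
The reverse primer's reverse complement is GGAGCCTGTTGATTAG, which matches the template at positions 33–48.
Product length = (reverse-primer end) − (forward-primer start) + 1 = 48 − 1 + 1 = 48 bp.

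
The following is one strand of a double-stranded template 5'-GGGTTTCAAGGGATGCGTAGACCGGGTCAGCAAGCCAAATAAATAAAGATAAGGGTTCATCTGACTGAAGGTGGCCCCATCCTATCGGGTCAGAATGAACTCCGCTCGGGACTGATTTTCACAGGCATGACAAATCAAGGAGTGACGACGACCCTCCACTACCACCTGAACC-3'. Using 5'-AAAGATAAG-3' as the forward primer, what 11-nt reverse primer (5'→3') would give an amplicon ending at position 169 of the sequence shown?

The forward primer binds at positions 45–53; the product's 3' end on the top strand is position 169.
The reverse primer anneals to the top strand over positions 159–169, i.e. to CTACCACCTGA.
Its sequence written 5'→3' is the reverse complement: TCAGGTGGTAG.

5'-TCAGGTGGTAG-3'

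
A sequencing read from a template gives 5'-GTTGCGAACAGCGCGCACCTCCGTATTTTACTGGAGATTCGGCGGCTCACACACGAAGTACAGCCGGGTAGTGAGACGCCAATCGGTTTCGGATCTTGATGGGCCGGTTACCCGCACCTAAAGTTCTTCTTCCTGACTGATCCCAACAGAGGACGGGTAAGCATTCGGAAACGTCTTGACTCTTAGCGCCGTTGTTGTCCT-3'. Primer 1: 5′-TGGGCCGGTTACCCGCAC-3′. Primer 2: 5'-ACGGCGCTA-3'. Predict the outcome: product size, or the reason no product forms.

Yes — a 93 bp product.

Primer 1 (TGGGCCGGTTACCCGCAC) matches the top strand at positions 100–117; it acts as a forward primer.
Primer 2's reverse complement is TAGCGCCGT, matching the top strand at positions 184–192; it acts as a reverse primer.
The 3' ends face each other across positions 100–192, giving a 93 bp product.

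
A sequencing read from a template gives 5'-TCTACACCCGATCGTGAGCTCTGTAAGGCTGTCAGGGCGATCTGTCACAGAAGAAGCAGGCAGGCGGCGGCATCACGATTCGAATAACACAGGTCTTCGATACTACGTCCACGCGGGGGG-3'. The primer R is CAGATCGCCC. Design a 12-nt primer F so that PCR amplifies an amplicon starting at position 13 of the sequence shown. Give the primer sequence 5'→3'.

The reverse primer's reverse complement GGGCGATCTG matches the template at positions 35–44; the product starts at position 13.
The forward primer is identical to the top strand over positions 13–24: CGTGAGCTCTGT.

5'-CGTGAGCTCTGT-3'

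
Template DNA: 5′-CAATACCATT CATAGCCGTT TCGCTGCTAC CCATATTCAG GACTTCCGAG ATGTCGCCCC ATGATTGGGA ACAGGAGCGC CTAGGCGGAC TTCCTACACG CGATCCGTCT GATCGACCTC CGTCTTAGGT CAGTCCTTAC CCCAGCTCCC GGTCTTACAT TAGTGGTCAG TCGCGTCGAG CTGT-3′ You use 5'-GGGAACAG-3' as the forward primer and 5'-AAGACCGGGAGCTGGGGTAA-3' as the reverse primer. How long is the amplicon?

Forward primer GGGAACAG is found on the top strand at positions 67–74.
Taking the reverse complement of AAGACCGGGAGCTGGGGTAA gives TTACCCCAGCTCCCGGTCTT, found at positions 137–156 on the template; the primer anneals here to the top strand with its 3' end pointing upstream.
Product length = (reverse-primer end) − (forward-primer start) + 1 = 156 − 67 + 1 = 90 bp.

90 bp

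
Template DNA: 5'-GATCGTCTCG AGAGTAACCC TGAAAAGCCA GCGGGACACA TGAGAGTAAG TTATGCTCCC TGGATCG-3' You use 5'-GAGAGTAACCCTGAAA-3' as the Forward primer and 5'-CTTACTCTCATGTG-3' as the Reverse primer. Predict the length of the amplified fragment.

Scanning the template, GAGAGTAACCCTGAAA occurs at positions 10–25; this primer anneals to the bottom strand there with its 3' end pointing downstream.
Taking the reverse complement of CTTACTCTCATGTG gives CACATGAGAGTAAG, found at positions 37–50 on the template; the primer anneals here to the top strand with its 3' end pointing upstream.
Product length = (reverse-primer end) − (forward-primer start) + 1 = 50 − 10 + 1 = 41 bp.

41 bp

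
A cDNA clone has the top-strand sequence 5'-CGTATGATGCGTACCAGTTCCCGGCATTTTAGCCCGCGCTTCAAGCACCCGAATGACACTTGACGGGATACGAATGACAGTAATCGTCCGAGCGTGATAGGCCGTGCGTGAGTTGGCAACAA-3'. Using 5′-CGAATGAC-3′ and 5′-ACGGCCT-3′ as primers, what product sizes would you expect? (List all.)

56 bp, 35 bp

The forward primer CGAATGAC matches the top strand at positions 50–57, 71–78.
The reverse primer's reverse complement is AGGCCGT, matching at positions 99–105.
Each forward site pairs with the reverse site to give a product ending at position 105: sizes 56, 35 bp.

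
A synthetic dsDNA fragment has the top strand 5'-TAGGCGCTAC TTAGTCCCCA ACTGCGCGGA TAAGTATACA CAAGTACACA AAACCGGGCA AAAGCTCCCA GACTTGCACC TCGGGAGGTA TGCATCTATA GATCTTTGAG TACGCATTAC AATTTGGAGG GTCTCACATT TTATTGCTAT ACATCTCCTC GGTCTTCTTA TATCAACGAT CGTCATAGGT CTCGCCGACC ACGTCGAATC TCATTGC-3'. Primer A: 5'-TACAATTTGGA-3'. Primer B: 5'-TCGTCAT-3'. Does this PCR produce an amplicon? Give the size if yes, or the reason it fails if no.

No product — both primers anneal to the same strand and extend in the same direction.

Primer A (TACAATTTGGA) matches the top strand at positions 118–128 (3' end points downstream).
Primer B (TCGTCAT) also matches the top strand directly, at positions 180–186 — its reverse complement ATGACGA is not present.
Both primers anneal to the bottom strand with 3' ends pointing the same way, so neither can prime synthesis back toward the other.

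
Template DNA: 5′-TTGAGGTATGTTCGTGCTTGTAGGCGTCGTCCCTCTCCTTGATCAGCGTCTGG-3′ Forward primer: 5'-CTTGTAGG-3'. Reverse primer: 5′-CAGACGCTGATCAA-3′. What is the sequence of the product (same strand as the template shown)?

The forward primer matches the template at positions 17–24.
Reverse complement of the reverse primer: TTGATCAGCGTCTG. This occurs on the top strand at positions 39–52.
The product is the template from position 17 through 52 (36 bp).

5'-CTTGTAGGCGTCGTCCCTCTCCTTGATCAGCGTCTG-3'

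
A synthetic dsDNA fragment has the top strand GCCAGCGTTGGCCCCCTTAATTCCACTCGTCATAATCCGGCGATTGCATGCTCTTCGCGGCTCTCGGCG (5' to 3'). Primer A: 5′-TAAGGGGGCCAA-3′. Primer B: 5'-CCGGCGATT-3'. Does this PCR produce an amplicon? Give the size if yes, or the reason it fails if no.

No product — the primers' 3' ends point away from each other.

Primer A (TAAGGGGGCCAA) has reverse complement TTGGCCCCCTTA, which matches the top strand at positions 8–19; primer A anneals to the top strand there with its 3' end pointing upstream toward position 8.
Primer B (CCGGCGATT) matches the top strand directly at positions 37–45; it anneals to the bottom strand with its 3' end pointing downstream toward position 45.
The 3' ends diverge (primer A extends toward position 1, primer B toward position 69), so the primers never converge on a shared product.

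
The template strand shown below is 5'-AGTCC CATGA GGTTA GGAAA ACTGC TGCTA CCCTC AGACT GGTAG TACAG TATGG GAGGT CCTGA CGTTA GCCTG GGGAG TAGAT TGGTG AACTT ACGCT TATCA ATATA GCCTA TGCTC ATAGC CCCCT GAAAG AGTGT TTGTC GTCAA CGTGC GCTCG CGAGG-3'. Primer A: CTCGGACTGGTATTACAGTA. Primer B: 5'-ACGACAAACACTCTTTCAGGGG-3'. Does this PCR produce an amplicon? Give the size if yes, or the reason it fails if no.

Primer A (CTCGGACTGGTATTACAGTA) does not match the top strand, and its reverse complement TACTGTAATACCAGTCCGAG does not match either.
With no annealing site for primer A, no amplification occurs.

No product — primer A has no binding site in the template.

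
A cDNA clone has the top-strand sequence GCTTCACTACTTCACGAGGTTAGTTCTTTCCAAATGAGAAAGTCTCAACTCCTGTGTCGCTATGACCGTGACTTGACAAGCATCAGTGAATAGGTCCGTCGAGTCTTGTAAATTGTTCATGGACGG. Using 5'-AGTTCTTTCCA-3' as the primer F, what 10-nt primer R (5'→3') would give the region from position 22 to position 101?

5'-CGACGGACCT-3'

The product's 3' end on the top strand is position 101.
The reverse primer anneals to the top strand over positions 92–101, i.e. to AGGTCCGTCG.
Its sequence written 5'→3' is the reverse complement: CGACGGACCT.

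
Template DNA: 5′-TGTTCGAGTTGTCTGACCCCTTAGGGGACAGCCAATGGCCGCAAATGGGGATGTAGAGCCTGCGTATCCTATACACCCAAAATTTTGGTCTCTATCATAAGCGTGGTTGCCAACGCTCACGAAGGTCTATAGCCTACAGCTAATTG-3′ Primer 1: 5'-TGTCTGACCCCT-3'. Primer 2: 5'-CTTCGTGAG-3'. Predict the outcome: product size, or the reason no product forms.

Primer 1 (TGTCTGACCCCT) matches the top strand at positions 10–21; it acts as a forward primer.
Primer 2's reverse complement is CTCACGAAG, matching the top strand at positions 116–124; it acts as a reverse primer.
The 3' ends face each other across positions 10–124, giving a 115 bp product.

Yes — a 115 bp product.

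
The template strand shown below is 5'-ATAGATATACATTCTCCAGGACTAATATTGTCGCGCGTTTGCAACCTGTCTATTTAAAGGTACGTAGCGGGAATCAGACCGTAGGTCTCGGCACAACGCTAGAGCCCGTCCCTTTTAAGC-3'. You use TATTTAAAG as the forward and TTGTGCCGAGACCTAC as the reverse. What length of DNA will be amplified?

The forward primer matches the template at positions 51–59.
Reverse complement of the reverse primer: GTAGGTCTCGGCACAA. This occurs on the top strand at positions 81–96.
Product length = (reverse-primer end) − (forward-primer start) + 1 = 96 − 51 + 1 = 46 bp.

46 bp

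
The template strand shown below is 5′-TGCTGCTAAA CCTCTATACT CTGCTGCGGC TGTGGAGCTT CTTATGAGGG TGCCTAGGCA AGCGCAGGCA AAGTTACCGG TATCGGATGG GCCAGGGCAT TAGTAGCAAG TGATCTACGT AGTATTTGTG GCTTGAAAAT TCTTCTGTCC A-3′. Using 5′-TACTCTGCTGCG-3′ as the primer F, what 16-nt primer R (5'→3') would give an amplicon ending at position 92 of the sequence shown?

The forward primer binds at positions 17–28; the product's 3' end on the top strand is position 92.
The reverse primer anneals to the top strand over positions 77–92, i.e. to CCGGTATCGGATGGGC.
Its sequence written 5'→3' is the reverse complement: GCCCATCCGATACCGG.

5'-GCCCATCCGATACCGG-3'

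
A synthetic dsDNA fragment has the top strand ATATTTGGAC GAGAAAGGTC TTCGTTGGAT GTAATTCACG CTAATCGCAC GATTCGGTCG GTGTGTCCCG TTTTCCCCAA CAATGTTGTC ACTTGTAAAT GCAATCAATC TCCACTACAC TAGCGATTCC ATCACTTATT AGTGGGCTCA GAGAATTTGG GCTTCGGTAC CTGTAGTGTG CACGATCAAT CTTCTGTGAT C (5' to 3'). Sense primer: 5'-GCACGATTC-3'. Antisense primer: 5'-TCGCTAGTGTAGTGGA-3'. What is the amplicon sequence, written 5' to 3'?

Scanning the template, GCACGATTC occurs at positions 47–55; this primer anneals to the bottom strand there with its 3' end pointing downstream.
Taking the reverse complement of TCGCTAGTGTAGTGGA gives TCCACTACACTAGCGA, found at positions 111–126 on the template; the primer anneals here to the top strand with its 3' end pointing upstream.
The product is the template from position 47 through 126 (80 bp).

5'-GCACGATTCGGTCGGTGTGTCCCGTTTTCCCCAACAATGTTGTCACTTGTAAATGCAATCAATCTCCACTACACTAGCGA-3'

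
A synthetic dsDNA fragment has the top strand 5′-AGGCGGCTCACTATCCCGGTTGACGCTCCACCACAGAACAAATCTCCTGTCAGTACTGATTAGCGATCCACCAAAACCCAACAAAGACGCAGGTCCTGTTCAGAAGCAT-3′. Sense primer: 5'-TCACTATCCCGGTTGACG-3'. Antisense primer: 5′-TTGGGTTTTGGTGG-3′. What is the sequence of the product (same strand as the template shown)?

5'-TCACTATCCCGGTTGACGCTCCACCACAGAACAAATCTCCTGTCAGTACTGATTAGCGATCCACCAAAACCCAA-3'

The forward primer matches the template at positions 8–25.
Reverse complement of the reverse primer: CCACCAAAACCCAA. This occurs on the top strand at positions 68–81.
The product is the template from position 8 through 81 (74 bp).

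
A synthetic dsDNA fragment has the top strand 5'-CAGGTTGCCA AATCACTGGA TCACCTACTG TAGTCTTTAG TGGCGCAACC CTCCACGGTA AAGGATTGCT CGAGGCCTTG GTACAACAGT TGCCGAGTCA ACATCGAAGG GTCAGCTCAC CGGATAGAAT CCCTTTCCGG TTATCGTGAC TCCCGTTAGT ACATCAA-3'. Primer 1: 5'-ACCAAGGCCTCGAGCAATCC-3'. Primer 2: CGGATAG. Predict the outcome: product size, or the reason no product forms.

No product — the primers' 3' ends point away from each other.

Primer 1 (ACCAAGGCCTCGAGCAATCC) has reverse complement GGATTGCTCGAGGCCTTGGT, which matches the top strand at positions 63–82; primer 1 anneals to the top strand there with its 3' end pointing upstream toward position 63.
Primer 2 (CGGATAG) matches the top strand directly at positions 121–127; it anneals to the bottom strand with its 3' end pointing downstream toward position 127.
The 3' ends diverge (primer 1 extends toward position 1, primer 2 toward position 167), so the primers never converge on a shared product.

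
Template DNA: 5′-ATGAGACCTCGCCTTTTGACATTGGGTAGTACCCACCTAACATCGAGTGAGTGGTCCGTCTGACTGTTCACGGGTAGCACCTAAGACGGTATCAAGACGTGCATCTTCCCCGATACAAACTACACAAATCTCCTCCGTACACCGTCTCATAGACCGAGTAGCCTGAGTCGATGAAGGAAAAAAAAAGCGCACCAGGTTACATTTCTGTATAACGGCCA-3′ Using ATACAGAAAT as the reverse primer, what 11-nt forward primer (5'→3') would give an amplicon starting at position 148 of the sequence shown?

The reverse primer's reverse complement ATTTCTGTAT matches the template at positions 201–210; the product starts at position 148.
The forward primer is identical to the top strand over positions 148–158: CATAGACCGAG.

5'-CATAGACCGAG-3'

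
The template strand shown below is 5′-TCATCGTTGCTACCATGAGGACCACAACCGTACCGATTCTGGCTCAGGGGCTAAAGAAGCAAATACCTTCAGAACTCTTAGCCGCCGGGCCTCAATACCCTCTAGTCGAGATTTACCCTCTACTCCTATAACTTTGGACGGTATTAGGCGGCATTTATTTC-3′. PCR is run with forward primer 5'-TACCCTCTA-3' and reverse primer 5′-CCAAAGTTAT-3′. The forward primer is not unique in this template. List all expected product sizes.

42 bp, 24 bp

The forward primer TACCCTCTA matches the top strand at positions 96–104, 114–122.
The reverse primer's reverse complement is ATAACTTTGG, matching at positions 128–137.
Each forward site pairs with the reverse site to give a product ending at position 137: sizes 42, 24 bp.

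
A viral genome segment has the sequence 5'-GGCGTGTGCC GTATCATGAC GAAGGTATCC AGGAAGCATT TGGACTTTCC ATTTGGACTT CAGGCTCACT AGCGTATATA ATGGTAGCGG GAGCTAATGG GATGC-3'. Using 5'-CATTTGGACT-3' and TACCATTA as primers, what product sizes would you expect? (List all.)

50 bp, 37 bp

The forward primer CATTTGGACT matches the top strand at positions 37–46, 50–59.
The reverse primer's reverse complement is TAATGGTA, matching at positions 79–86.
Each forward site pairs with the reverse site to give a product ending at position 86: sizes 50, 37 bp.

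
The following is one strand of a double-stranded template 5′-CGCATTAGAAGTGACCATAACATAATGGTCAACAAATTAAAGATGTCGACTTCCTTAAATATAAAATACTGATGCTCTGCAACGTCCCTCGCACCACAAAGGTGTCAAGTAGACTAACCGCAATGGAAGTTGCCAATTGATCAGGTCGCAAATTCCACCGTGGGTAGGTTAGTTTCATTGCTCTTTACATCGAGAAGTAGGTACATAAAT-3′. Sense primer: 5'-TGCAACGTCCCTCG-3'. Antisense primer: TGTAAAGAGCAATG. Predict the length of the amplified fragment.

112 bp

Forward primer TGCAACGTCCCTCG is found on the top strand at positions 78–91.
Taking the reverse complement of TGTAAAGAGCAATG gives CATTGCTCTTTACA, found at positions 176–189 on the template; the primer anneals here to the top strand with its 3' end pointing upstream.
Product length = (reverse-primer end) − (forward-primer start) + 1 = 189 − 78 + 1 = 112 bp.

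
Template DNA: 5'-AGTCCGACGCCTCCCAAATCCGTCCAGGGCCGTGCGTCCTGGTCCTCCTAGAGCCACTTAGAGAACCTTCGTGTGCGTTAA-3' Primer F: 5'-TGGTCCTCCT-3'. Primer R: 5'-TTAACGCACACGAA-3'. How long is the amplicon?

Forward primer TGGTCCTCCT is found on the top strand at positions 40–49.
Reverse complement of the reverse primer: TTCGTGTGCGTTAA. This occurs on the top strand at positions 68–81.
The product runs from position 40 to position 81, so its length is 81 − 40 + 1 = 42 bp.

42 bp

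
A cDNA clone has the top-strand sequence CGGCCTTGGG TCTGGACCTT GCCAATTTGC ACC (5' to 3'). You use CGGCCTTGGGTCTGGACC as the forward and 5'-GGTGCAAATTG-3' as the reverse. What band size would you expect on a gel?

The forward primer matches the template at positions 1–18.
Reverse complement of the reverse primer: CAATTTGCACC. This occurs on the top strand at positions 23–33.
Product length = (reverse-primer end) − (forward-primer start) + 1 = 33 − 1 + 1 = 33 bp.

33 bp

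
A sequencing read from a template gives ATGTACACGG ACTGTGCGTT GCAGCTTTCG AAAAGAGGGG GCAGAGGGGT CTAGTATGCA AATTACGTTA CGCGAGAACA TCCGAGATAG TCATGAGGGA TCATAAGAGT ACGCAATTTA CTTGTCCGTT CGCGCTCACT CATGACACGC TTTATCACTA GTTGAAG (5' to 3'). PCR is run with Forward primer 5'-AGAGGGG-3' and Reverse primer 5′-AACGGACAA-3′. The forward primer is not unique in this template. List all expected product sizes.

97 bp, 88 bp

The forward primer AGAGGGG matches the top strand at positions 34–40, 43–49.
The reverse primer's reverse complement is TTGTCCGTT, matching at positions 122–130.
Each forward site pairs with the reverse site to give a product ending at position 130: sizes 97, 88 bp.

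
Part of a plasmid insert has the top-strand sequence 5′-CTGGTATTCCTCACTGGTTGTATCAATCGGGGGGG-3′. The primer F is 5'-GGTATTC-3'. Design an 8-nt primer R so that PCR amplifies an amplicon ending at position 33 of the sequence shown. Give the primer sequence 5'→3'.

The forward primer binds at positions 3–9; the product's 3' end on the top strand is position 33.
The reverse primer anneals to the top strand over positions 26–33, i.e. to ATCGGGGG.
Its sequence written 5'→3' is the reverse complement: CCCCCGAT.

5'-CCCCCGAT-3'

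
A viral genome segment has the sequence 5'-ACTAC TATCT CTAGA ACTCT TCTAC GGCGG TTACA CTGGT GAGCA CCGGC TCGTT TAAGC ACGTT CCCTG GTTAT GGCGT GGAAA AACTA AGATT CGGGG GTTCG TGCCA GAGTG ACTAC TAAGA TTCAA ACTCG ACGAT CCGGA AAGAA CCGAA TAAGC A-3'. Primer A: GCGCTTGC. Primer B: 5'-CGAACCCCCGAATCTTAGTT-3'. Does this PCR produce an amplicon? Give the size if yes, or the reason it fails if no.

No product — primer A has no binding site in the template.

Primer A (GCGCTTGC) does not match the top strand, and its reverse complement GCAAGCGC does not match either.
With no annealing site for primer A, no amplification occurs.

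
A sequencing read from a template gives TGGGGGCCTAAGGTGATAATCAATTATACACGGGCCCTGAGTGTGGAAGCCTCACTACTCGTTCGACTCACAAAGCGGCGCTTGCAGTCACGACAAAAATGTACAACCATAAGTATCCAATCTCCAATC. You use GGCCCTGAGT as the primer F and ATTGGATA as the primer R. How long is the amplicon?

Forward primer GGCCCTGAGT is found on the top strand at positions 33–42.
The reverse primer's reverse complement is TATCCAAT, which matches the template at positions 114–121.
Product length = (reverse-primer end) − (forward-primer start) + 1 = 121 − 33 + 1 = 89 bp.

89 bp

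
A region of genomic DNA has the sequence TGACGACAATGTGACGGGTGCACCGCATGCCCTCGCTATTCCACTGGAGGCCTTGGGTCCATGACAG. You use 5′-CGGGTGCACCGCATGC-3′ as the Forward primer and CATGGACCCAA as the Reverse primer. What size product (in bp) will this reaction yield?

49 bp

Forward primer CGGGTGCACCGCATGC is found on the top strand at positions 15–30.
Reverse complement of the reverse primer: TTGGGTCCATG. This occurs on the top strand at positions 53–63.
The product runs from position 15 to position 63, so its length is 63 − 15 + 1 = 49 bp.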